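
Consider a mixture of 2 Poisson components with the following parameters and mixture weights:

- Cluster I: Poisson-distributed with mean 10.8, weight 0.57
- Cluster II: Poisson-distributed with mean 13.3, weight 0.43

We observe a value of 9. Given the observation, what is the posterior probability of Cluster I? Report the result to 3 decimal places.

0.713

Posterior ∝ prior × likelihood, so P(k | x) ∝ π_k f_k(x); normalise over all components.
Component likelihoods at x = 9:
  f_I = 0.112375
  f_II = 0.0600876
Multiply by the mixture weights:
  π_I·f_I = 0.57 × 0.112375 = 0.0640538
  π_II·f_II = 0.43 × 0.0600876 = 0.0258377
Sum: 0.0640538 + 0.0258377 = 0.0898915
Responsibility of Cluster I: 0.0640538 / 0.0898915 ≈ 0.713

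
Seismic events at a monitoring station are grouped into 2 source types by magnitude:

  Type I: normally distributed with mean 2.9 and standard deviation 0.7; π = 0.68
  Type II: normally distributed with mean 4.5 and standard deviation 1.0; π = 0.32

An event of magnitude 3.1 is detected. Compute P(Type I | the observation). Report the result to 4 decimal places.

0.8859

Posterior ∝ prior × likelihood, so P(k | x) ∝ P(Z=k) f_k(x); normalise over all components.
Normal densities:
  f_I = (1/(0.7·√(2π)))·exp(−(3.1−2.9)²/(2·0.7²)) = 0.569918·exp(-0.04082) = 0.547124
  f_II = (1/(1.0·√(2π)))·exp(−(3.1−4.5)²/(2·1.0²)) = 0.398942·exp(-0.98000) = 0.149727
Unnormalised posteriors:
  P(Z=I)·f_I = 0.68 × 0.547124 = 0.372044
  P(Z=II)·f_II = 0.32 × 0.149727 = 0.0479128
Marginal: 0.372044 + 0.0479128 = 0.419957
Responsibility of Type I: 0.372044 / 0.419957 ≈ 0.8859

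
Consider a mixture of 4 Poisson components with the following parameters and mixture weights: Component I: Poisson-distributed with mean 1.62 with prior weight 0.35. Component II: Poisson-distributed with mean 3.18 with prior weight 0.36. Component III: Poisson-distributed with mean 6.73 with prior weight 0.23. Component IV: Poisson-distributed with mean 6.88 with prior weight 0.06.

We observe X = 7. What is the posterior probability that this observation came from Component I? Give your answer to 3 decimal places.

Apply Bayes' rule: the posterior for each component is proportional to its prior times its likelihood at x.
Evaluate each component's likelihood at the observed value:
  L_I = 0.00114979
  L_II = 0.0271333
  L_III = 0.148208
  L_IV = 0.148848
Unnormalised posteriors:
  π_I·L_I = 0.35 × 0.00114979 = 0.000402426
  π_II·L_II = 0.36 × 0.0271333 = 0.00976799
  π_III·L_III = 0.23 × 0.148208 = 0.034088
  π_IV·L_IV = 0.06 × 0.148848 = 0.00893087
Evidence: 0.000402426 + 0.00976799 + 0.034088 + 0.00893087 = 0.0531892
So the posterior for Component I is 0.000402426 / 0.0531892 ≈ 0.008.

0.008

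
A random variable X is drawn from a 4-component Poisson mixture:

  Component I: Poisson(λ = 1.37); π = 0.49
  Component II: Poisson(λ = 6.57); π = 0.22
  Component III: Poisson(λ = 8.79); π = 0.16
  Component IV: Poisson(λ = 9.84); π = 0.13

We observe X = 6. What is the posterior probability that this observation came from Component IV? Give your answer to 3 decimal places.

0.146

Apply Bayes' rule: the posterior for each component is proportional to its prior times its likelihood at x.
Component likelihoods at x = 6:
  L_I = e^(−1.37)·1.37^6/6! = 0.0023335
  L_II = e^(−6.57)·6.57^6/6! = 0.156583
  L_III = e^(−8.79)·8.79^6/6! = 0.0975332
  L_IV = e^(−9.84)·9.84^6/6! = 0.0671708
Unnormalised posteriors:
  P(Z=I)·L_I = 0.49 × 0.0023335 = 0.00114341
  P(Z=II)·L_II = 0.22 × 0.156583 = 0.0344483
  P(Z=III)·L_III = 0.16 × 0.0975332 = 0.0156053
  P(Z=IV)·L_IV = 0.13 × 0.0671708 = 0.0087322
Normaliser: 0.00114341 + 0.0344483 + 0.0156053 + 0.0087322 = 0.0599292
P(Component IV | 6) ≈ 0.146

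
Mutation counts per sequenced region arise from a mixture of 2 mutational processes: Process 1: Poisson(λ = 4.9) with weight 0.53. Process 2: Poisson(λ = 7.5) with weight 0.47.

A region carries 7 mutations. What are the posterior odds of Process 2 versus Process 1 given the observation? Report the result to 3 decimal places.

Only the two components matter; the odds are (π_i f_i(x)) / (π_j f_j(x)).
Poisson probabilities:
  L_1 = 0.100207
  L_2 = 0.146484
0.0688474 / 0.0531098 ≈ 1.296

1.296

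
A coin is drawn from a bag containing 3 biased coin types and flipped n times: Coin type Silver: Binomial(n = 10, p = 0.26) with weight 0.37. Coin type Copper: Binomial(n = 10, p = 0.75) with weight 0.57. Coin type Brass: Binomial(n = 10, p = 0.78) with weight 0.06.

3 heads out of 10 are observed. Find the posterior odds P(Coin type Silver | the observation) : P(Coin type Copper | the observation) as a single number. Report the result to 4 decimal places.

Only the two components matter; the odds are (P(Z=i) f_i(x)) / (P(Z=j) f_j(x)).
Component likelihoods at x = 3 heads out of 10:
  L_Silver = C(10,3)·0.26^3·0.74^7 = 120·0.017576·0.121513 = 0.256285
  L_Copper = C(10,3)·0.75^3·0.25^7 = 120·0.421875·6.10352e-05 = 0.0030899
  L_Brass = C(10,3)·0.78^3·0.22^7 = 120·0.474552·2.49436e-05 = 0.00142044
Posterior odds = (P(Z=Silver)·L_Silver) / (P(Z=Copper)·L_Copper) = (0.37·0.256285) / (0.57·0.0030899) = 0.0948255 / 0.00176125 ≈ 53.8400

53.8400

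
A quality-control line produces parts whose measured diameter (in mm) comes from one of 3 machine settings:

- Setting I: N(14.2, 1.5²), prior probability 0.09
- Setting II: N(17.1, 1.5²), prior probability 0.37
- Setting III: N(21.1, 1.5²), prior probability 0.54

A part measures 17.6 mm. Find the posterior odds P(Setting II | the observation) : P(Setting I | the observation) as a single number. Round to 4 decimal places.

The posterior odds equal the prior odds times the likelihood ratio: (P(Z=i)/P(Z=j))·(f_i(x)/f_j(x)).
Normal densities:
  p_I = 0.0203781
  p_II = 0.251589
  p_III = 0.0174813
Odds = (0.37/0.09) × (0.251589/0.0203781) = 4.11111 × 12.346 ≈ 50.7558

50.7558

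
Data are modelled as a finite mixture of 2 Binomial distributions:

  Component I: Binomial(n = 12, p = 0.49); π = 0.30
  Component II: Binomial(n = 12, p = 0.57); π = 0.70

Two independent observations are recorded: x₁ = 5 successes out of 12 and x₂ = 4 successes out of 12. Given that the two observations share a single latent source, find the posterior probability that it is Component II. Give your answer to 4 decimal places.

By Bayes' theorem, P(k | x) = π_k f_k(x) / Σ_j π_j f_j(x).
Since both observations come from the same component, the likelihood for component k is f_k(x₁)·f_k(x₂).
  f_I = [C(12,5)·0.49^5·0.51^7 = 792·0.0282475·0.00897411 = 0.200769] × [0.130602] = 0.0262209
  f_II = [C(12,5)·0.57^5·0.43^7 = 792·0.0601692·0.00271819 = 0.129532] × [0.0610734] = 0.00791099
Multiply by the mixture weights:
  π_I·f_I = 0.30 × 0.0262209 = 0.00786627
  π_II·f_II = 0.70 × 0.00791099 = 0.00553769
Normaliser: 0.00786627 + 0.00553769 = 0.013404
P(Component II | x) ≈ 0.4131

0.4131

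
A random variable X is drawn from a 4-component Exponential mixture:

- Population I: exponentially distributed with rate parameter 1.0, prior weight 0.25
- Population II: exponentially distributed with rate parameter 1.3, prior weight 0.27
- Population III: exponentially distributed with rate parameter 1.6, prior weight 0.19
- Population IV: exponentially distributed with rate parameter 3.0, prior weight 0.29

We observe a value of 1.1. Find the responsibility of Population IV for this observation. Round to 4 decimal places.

0.1275

By Bayes' theorem, P(k | x) = w_k f_k(x) / Σ_j w_j f_j(x).
Exponential densities:
  p_I = 0.332871
  p_II = 0.311102
  p_III = 0.275272
  p_IV = 0.11065
Multiply by the mixture weights:
  w_I·p_I = 0.25 × 0.332871 = 0.0832178
  w_II·p_II = 0.27 × 0.311102 = 0.0839974
  w_III·p_III = 0.19 × 0.275272 = 0.0523016
  w_IV·p_IV = 0.29 × 0.11065 = 0.0320884
Sum: 0.0832178 + 0.0839974 + 0.0523016 + 0.0320884 = 0.251605
Responsibility of Population IV: 0.0320884 / 0.251605 ≈ 0.1275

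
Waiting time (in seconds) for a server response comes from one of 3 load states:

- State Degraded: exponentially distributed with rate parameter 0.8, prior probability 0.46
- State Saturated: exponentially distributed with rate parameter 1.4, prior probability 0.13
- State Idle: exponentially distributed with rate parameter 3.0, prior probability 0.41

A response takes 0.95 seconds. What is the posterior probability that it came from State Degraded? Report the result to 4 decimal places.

0.5906

The responsibility of component k is P(Z=k) f_k(x) divided by Σ_j P(Z=j) f_j(x).
Component likelihoods at x = 0.95 seconds:
  p_Degraded = 0.374133
  p_Saturated = 0.370268
  p_Idle = 0.173533
Multiply by the mixture weights:
  P(Z=Degraded)·p_Degraded = 0.46 × 0.374133 = 0.172101
  P(Z=Saturated)·p_Saturated = 0.13 × 0.370268 = 0.0481349
  P(Z=Idle)·p_Idle = 0.41 × 0.173533 = 0.0711485
Sum: 0.172101 + 0.0481349 + 0.0711485 = 0.291385
So the posterior for State Degraded is 0.172101 / 0.291385 ≈ 0.5906.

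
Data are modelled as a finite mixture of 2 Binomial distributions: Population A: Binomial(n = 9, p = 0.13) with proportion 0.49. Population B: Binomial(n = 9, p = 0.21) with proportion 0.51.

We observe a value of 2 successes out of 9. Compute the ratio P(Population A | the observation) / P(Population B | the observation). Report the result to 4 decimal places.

0.7233

Only the two components matter; the odds are (π_i f_i(x)) / (π_j f_j(x)).
Binomial probabilities:
  f_A = C(9,2)·0.13^2·0.87^7 = 36·0.0169·0.377255 = 0.229522
  f_B = C(9,2)·0.21^2·0.79^7 = 36·0.0441·0.192039 = 0.304881
0.112466 / 0.155489 ≈ 0.7233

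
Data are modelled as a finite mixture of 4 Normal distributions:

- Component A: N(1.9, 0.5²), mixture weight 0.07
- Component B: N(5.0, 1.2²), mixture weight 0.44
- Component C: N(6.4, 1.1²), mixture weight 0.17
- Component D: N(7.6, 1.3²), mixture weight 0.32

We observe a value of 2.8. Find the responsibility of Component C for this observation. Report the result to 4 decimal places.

0.0075

P(component k | x) = π_k·f_k(x) / marginal(x), where marginal(x) = Σ_j π_j·f_j(x).
Component likelihoods at x = 2.8:
  p_A = (1/(0.5·√(2π)))·exp(−(2.8−1.9)²/(2·0.5²)) = 0.797885·exp(-1.62000) = 0.1579
  p_B = (1/(1.2·√(2π)))·exp(−(2.8−5.0)²/(2·1.2²)) = 0.332452·exp(-1.68056) = 0.061926
  p_C = (1/(1.1·√(2π)))·exp(−(2.8−6.4)²/(2·1.1²)) = 0.362675·exp(-5.35537) = 0.00171281
  p_D = (1/(1.3·√(2π)))·exp(−(2.8−7.6)²/(2·1.3²)) = 0.306879·exp(-6.81657) = 0.000336178
Multiply by the mixture weights:
  π_A·p_A = 0.07 × 0.1579 = 0.011053
  π_B·p_B = 0.44 × 0.061926 = 0.0272474
  π_C·p_C = 0.17 × 0.00171281 = 0.000291178
  π_D·p_D = 0.32 × 0.000336178 = 0.000107577
Evidence: 0.011053 + 0.0272474 + 0.000291178 + 0.000107577 = 0.0386992
P(Component C | x) = 0.000291178 / 0.0386992 ≈ 0.0075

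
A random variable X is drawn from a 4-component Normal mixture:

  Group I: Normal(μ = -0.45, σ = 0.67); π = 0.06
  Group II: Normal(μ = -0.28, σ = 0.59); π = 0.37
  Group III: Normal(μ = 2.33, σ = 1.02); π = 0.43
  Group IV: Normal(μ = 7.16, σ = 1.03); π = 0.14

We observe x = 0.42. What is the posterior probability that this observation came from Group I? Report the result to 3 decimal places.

By Bayes' theorem, P(k | x) = P(Z=k) f_k(x) / Σ_j P(Z=j) f_j(x).
Evaluate each component's likelihood at the observed value:
  p_I = 0.25627
  p_II = 0.334497
  p_III = 0.067748
  p_IV = 1.9492e-10
Multiply by the mixture weights:
  P(Z=I)·p_I = 0.06 × 0.25627 = 0.0153762
  P(Z=II)·p_II = 0.37 × 0.334497 = 0.123764
  P(Z=III)·p_III = 0.43 × 0.067748 = 0.0291316
  P(Z=IV)·p_IV = 0.14 × 1.9492e-10 = 2.72888e-11
Normaliser: 0.0153762 + 0.123764 + 0.0291316 + 2.72888e-11 = 0.168272
P(Group I | 0.42) = 0.0153762 / 0.168272 ≈ 0.091

0.091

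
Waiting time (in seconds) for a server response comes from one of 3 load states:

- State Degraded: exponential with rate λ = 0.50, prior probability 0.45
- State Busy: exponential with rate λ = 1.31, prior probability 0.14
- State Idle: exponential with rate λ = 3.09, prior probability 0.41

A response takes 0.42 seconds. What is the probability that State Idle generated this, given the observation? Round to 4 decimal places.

0.5456

The responsibility of component k is π_k f_k(x) divided by Σ_j π_j f_j(x).
Evaluate each component's likelihood at the observed value:
  L_Degraded = 0.50·e^(−0.50·0.42) = 0.50·e^(−0.2100) = 0.405292
  L_Busy = 1.31·e^(−1.31·0.42) = 1.31·e^(−0.5502) = 0.755653
  L_Idle = 3.09·e^(−3.09·0.42) = 3.09·e^(−1.2978) = 0.843978
Prior × likelihood for each component:
  π_Degraded·L_Degraded = 0.45 × 0.405292 = 0.182381
  π_Busy·L_Busy = 0.14 × 0.755653 = 0.105791
  π_Idle·L_Idle = 0.41 × 0.843978 = 0.346031
Sum: 0.182381 + 0.105791 + 0.346031 = 0.634204
P(State Idle | x) ≈ 0.5456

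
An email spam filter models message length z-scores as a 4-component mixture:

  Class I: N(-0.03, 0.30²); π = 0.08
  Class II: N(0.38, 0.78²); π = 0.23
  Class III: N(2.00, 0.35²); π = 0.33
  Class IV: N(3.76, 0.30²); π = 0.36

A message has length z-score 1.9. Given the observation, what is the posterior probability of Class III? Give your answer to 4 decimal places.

Posterior ∝ prior × likelihood, so P(k | x) ∝ π_k f_k(x); normalise over all components.
Evaluate each component's likelihood at the observed value:
  f_I = 1.36945e-09
  f_II = 0.0765947
  f_III = 1.09425
  f_IV = 5.97928e-09
Multiply by the mixture weights:
  π_I·f_I = 0.08 × 1.36945e-09 = 1.09556e-10
  π_II·f_II = 0.23 × 0.0765947 = 0.0176168
  π_III·f_III = 0.33 × 1.09425 = 0.361102
  π_IV·f_IV = 0.36 × 5.97928e-09 = 2.15254e-09
Normaliser: 1.09556e-10 + 0.0176168 + 0.361102 + 2.15254e-09 = 0.378719
P(Class III | 1.9) ≈ 0.9535

0.9535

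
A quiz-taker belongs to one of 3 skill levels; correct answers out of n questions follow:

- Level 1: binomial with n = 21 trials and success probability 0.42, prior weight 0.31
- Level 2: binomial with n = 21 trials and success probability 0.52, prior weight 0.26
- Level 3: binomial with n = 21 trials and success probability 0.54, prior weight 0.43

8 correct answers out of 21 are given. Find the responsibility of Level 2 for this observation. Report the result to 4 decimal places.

0.2077

By Bayes' theorem, P(k | x) = P(Z=k) f_k(x) / Σ_j P(Z=j) f_j(x).
Binomial probabilities:
  L_1 = C(21,8)·0.42^8·0.58^13 = 203490·0.000968265·0.000840551 = 0.165616
  L_2 = C(21,8)·0.52^8·0.48^13 = 203490·0.00534597·7.18019e-05 = 0.0781099
  L_3 = C(21,8)·0.54^8·0.46^13 = 203490·0.0072302·4.12907e-05 = 0.0607498
Multiply by the mixture weights:
  P(Z=1)·L_1 = 0.31 × 0.165616 = 0.0513408
  P(Z=2)·L_2 = 0.26 × 0.0781099 = 0.0203086
  P(Z=3)·L_3 = 0.43 × 0.0607498 = 0.0261224
Normaliser: 0.0513408 + 0.0203086 + 0.0261224 = 0.0977718
P(Level 2 | data) ≈ 0.2077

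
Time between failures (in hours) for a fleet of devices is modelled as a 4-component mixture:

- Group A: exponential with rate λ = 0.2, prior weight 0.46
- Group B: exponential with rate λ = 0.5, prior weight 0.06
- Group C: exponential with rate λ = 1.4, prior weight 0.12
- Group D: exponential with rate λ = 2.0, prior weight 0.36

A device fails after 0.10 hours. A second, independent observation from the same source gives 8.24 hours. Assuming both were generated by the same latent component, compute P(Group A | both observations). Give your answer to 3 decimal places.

The responsibility of component k is w_k f_k(x) divided by Σ_j w_j f_j(x).
Since both observations come from the same component, the likelihood for component k is f_k(x₁)·f_k(x₂).
  f_A = [0.2·e^(−0.2·0.10) = 0.2·e^(−0.0200) = 0.19604] × [0.0384869] = 0.00754496
  f_B = [0.5·e^(−0.5·0.10) = 0.5·e^(−0.0500) = 0.475615] × [0.00812226] = 0.00386307
  f_C = [1.4·e^(−1.4·0.10) = 1.4·e^(−0.1400) = 1.2171] × [1.36807e-05] = 1.66507e-05
  f_D = [2.0·e^(−2.0·0.10) = 2.0·e^(−0.2000) = 1.63746] × [1.3927e-07] = 2.28049e-07
Multiply by the mixture weights:
  w_A·f_A = 0.46 × 0.00754496 = 0.00347068
  w_B·f_B = 0.06 × 0.00386307 = 0.000231784
  w_C·f_C = 0.12 × 1.66507e-05 = 1.99809e-06
  w_D·f_D = 0.36 × 2.28049e-07 = 8.20976e-08
Denominator: 0.00347068 + 0.000231784 + 1.99809e-06 + 8.20976e-08 = 0.00370454
P(Group A | x₁,x₂) ≈ 0.937

0.937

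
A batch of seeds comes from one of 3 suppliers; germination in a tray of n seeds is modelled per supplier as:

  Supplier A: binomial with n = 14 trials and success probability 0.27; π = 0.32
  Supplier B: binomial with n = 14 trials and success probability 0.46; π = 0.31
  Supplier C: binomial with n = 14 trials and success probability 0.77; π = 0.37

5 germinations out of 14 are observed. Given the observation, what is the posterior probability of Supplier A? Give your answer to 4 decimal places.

Apply Bayes' rule: the posterior for each component is proportional to its prior times its likelihood at x.
Binomial probabilities:
  p_A = 0.169118
  p_B = 0.160989
  p_C = 0.000976041
Unnormalised posteriors:
  P(Z=A)·p_A = 0.32 × 0.169118 = 0.0541176
  P(Z=B)·p_B = 0.31 × 0.160989 = 0.0499067
  P(Z=C)·p_C = 0.37 × 0.000976041 = 0.000361135
Denominator: 0.0541176 + 0.0499067 + 0.000361135 = 0.104385
P(Supplier A | x) ≈ 0.5184

0.5184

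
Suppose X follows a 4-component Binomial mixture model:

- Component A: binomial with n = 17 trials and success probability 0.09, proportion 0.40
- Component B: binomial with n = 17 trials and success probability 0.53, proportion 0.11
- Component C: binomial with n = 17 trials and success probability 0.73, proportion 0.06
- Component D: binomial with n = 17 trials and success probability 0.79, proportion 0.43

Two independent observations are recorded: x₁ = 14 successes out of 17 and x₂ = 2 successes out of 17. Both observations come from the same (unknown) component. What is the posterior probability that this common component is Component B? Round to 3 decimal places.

P(component k | x) = w_k·f_k(x) / marginal(x), where marginal(x) = Σ_j w_j·f_j(x).
Since both observations come from the same component, the likelihood for component k is f_k(x₁)·f_k(x₂).
  f_A = [C(17,14)·0.09^14·0.91^3 = 680·2.28768e-15·0.753571 = 1.17227e-12] × [0.267698] = 3.13815e-13
  f_B = [C(17,14)·0.53^14·0.47^3 = 680·0.000137995·0.103823 = 0.00974237] × [0.000460849] = 4.48976e-06
  f_C = [C(17,14)·0.73^14·0.27^3 = 680·0.0122045·0.019683 = 0.16335] × [2.14112e-07] = 3.49753e-08
  f_D = [C(17,14)·0.79^14·0.21^3 = 680·0.036879·0.009261 = 0.232245] × [5.78206e-09] = 1.34285e-09
Unnormalised posteriors:
  w_A·f_A = 0.40 × 3.13815e-13 = 1.25526e-13
  w_B·f_B = 0.11 × 4.48976e-06 = 4.93874e-07
  w_C·f_C = 0.06 × 3.49753e-08 = 2.09852e-09
  w_D·f_D = 0.43 × 1.34285e-09 = 5.77427e-10
Denominator: 1.25526e-13 + 4.93874e-07 + 2.09852e-09 + 5.77427e-10 = 4.9655e-07
P(Component B | x₁,x₂) = 4.93874e-07 / 4.9655e-07 ≈ 0.995

0.995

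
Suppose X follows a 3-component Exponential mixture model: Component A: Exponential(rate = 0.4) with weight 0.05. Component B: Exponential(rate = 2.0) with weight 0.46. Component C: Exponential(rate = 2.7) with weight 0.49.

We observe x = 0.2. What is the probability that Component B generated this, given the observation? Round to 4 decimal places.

The responsibility of component k is w_k f_k(x) divided by Σ_j w_j f_j(x).
Exponential densities:
  L_A = 0.369247
  L_B = 1.34064
  L_C = 1.57342
Unnormalised posteriors:
  w_A·L_A = 0.05 × 0.369247 = 0.0184623
  w_B·L_B = 0.46 × 1.34064 = 0.616694
  w_C·L_C = 0.49 × 1.57342 = 0.770976
Marginal: 0.0184623 + 0.616694 + 0.770976 = 1.40613
P(Component B | 0.2) = 0.616694 / 1.40613 ≈ 0.4386

0.4386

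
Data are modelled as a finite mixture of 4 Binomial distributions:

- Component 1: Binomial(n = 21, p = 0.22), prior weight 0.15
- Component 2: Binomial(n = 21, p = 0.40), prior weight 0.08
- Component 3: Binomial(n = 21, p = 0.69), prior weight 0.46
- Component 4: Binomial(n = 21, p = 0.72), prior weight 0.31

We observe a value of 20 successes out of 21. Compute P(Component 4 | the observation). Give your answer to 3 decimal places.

0.588

By Bayes' theorem, P(k | x) = π_k f_k(x) / Σ_j π_j f_j(x).
Evaluate each component's likelihood at the observed value:
  f_1 = 1.15549e-12
  f_2 = 1.38538e-07
  f_3 = 0.0038955
  f_4 = 0.0082419
Multiply by the mixture weights:
  π_1·f_1 = 0.15 × 1.15549e-12 = 1.73324e-13
  π_2·f_2 = 0.08 × 1.38538e-07 = 1.10831e-08
  π_3·f_3 = 0.46 × 0.0038955 = 0.00179193
  π_4·f_4 = 0.31 × 0.0082419 = 0.00255499
Denominator: 1.73324e-13 + 1.10831e-08 + 0.00179193 + 0.00255499 = 0.00434693
So the posterior for Component 4 is 0.00255499 / 0.00434693 ≈ 0.588.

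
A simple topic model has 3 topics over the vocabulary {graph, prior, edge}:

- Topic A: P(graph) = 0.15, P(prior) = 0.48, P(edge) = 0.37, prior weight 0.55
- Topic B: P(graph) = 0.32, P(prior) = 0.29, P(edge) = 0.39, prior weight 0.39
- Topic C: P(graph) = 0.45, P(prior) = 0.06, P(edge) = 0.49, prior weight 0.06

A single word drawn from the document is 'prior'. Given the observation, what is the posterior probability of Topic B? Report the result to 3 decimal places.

0.297

The responsibility of component k is π_k f_k(x) divided by Σ_j π_j f_j(x).
Categorical probabilities:
  f_A = 0.48
  f_B = 0.29
  f_C = 0.06
Multiply by the mixture weights:
  π_A·f_A = 0.55 × 0.48 = 0.264
  π_B·f_B = 0.39 × 0.29 = 0.1131
  π_C·f_C = 0.06 × 0.06 = 0.0036
Sum: 0.264 + 0.1131 + 0.0036 = 0.3807
Responsibility of Topic B: 0.1131 / 0.3807 ≈ 0.297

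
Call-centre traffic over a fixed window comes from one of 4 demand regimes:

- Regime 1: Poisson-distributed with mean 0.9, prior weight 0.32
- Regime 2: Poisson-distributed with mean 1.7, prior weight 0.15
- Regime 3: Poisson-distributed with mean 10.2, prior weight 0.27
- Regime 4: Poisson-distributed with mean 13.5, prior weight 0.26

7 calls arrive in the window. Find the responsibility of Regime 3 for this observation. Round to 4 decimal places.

0.7918

By Bayes' theorem, P(k | x) = π_k f_k(x) / Σ_j π_j f_j(x).
Evaluate each component's likelihood at the observed value:
  L_1 = 3.85835e-05
  L_2 = 0.00148734
  L_3 = 0.0847163
  L_4 = 0.0222295
Multiply by the mixture weights:
  π_1·L_1 = 0.32 × 3.85835e-05 = 1.23467e-05
  π_2·L_2 = 0.15 × 0.00148734 = 0.000223102
  π_3·L_3 = 0.27 × 0.0847163 = 0.0228734
  π_4·L_4 = 0.26 × 0.0222295 = 0.00577968
Sum: 1.23467e-05 + 0.000223102 + 0.0228734 + 0.00577968 = 0.0288885
Responsibility of Regime 3: 0.0228734 / 0.0288885 ≈ 0.7918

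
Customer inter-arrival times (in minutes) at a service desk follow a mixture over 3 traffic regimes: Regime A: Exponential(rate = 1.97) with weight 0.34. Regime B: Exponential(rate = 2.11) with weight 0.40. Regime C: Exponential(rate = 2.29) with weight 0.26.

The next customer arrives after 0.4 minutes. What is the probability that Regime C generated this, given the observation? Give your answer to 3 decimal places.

The responsibility of component k is π_k f_k(x) divided by Σ_j π_j f_j(x).
Evaluate each component's likelihood at the observed value:
  L_A = 1.97·e^(−1.97·0.4) = 1.97·e^(−0.7880) = 0.895864
  L_B = 2.11·e^(−2.11·0.4) = 2.11·e^(−0.8440) = 0.907273
  L_C = 2.29·e^(−2.29·0.4) = 2.29·e^(−0.9160) = 0.916266
Prior × likelihood for each component:
  π_A·L_A = 0.34 × 0.895864 = 0.304594
  π_B·L_B = 0.40 × 0.907273 = 0.362909
  π_C·L_C = 0.26 × 0.916266 = 0.238229
Normaliser: 0.304594 + 0.362909 + 0.238229 = 0.905732
Responsibility of Regime C: 0.238229 / 0.905732 ≈ 0.263

0.263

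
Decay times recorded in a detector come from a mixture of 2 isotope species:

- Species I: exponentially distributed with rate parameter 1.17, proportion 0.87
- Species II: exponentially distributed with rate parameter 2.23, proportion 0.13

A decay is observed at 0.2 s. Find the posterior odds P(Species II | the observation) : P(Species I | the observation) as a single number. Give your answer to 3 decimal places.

0.230

Only the two components matter; the odds are (π_i f_i(x)) / (π_j f_j(x)).
Component likelihoods at x = 0.2 s:
  L_I = 0.925893
  L_II = 1.42761
Posterior odds = (π_II·L_II) / (π_I·L_I) = (0.13·1.42761) / (0.87·0.925893) = 0.185589 / 0.805527 ≈ 0.230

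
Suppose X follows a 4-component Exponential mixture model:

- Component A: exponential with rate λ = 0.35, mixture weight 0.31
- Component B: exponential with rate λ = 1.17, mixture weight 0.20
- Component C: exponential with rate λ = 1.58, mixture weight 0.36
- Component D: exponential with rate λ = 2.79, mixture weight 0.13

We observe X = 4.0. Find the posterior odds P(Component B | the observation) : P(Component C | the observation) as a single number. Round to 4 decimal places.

2.1208

Since P(k|x) ∝ P(Z=k) f_k(x), the posterior odds are P(Z=i) f_i(x) / (P(Z=j) f_j(x)).
Exponential densities:
  f_A = 0.35·e^(−0.35·4.0) = 0.35·e^(−1.4000) = 0.0863089
  f_B = 1.17·e^(−1.17·4.0) = 1.17·e^(−4.6800) = 0.0108564
  f_C = 1.58·e^(−1.58·4.0) = 1.58·e^(−6.3200) = 0.00284391
  f_D = 2.79·e^(−2.79·4.0) = 2.79·e^(−11.1600) = 3.9708e-05
0.00217129 / 0.00102381 ≈ 2.1208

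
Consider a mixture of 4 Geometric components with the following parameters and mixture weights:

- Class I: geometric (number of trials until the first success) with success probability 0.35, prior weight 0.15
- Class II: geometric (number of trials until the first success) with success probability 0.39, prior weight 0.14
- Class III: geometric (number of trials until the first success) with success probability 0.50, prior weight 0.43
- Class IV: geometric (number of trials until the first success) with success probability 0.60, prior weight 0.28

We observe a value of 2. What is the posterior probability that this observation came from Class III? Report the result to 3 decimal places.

Posterior ∝ prior × likelihood, so P(k | x) ∝ π_k f_k(x); normalise over all components.
Geometric probabilities:
  p_I = 0.35·(1−0.35)^1 = 0.35·0.65 = 0.2275
  p_II = 0.39·(1−0.39)^1 = 0.39·0.61 = 0.2379
  p_III = 0.50·(1−0.50)^1 = 0.50·0.5 = 0.25
  p_IV = 0.60·(1−0.60)^1 = 0.60·0.4 = 0.24
Unnormalised posteriors:
  π_I·p_I = 0.15 × 0.2275 = 0.034125
  π_II·p_II = 0.14 × 0.2379 = 0.033306
  π_III·p_III = 0.43 × 0.25 = 0.1075
  π_IV·p_IV = 0.28 × 0.24 = 0.0672
Denominator: 0.034125 + 0.033306 + 0.1075 + 0.0672 = 0.242131
Responsibility of Class III: 0.1075 / 0.242131 ≈ 0.444

0.444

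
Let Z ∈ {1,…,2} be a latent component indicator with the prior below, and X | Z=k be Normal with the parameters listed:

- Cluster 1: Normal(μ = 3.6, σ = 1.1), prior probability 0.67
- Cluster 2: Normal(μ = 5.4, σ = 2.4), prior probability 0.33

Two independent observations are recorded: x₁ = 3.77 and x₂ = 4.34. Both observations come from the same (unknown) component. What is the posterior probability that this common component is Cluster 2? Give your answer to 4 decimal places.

0.0864

Posterior ∝ prior × likelihood, so P(k | x) ∝ P(Z=k) f_k(x); normalise over all components.
Since both observations come from the same component, the likelihood for component k is f_k(x₁)·f_k(x₂).
  L_1 = [(1/(1.1·√(2π)))·exp(−(3.77−3.6)²/(2·1.1²)) = 0.362675·exp(-0.01194) = 0.358369] × [0.289231] = 0.103652
  L_2 = [(1/(2.4·√(2π)))·exp(−(3.77−5.4)²/(2·2.4²)) = 0.166226·exp(-0.23063) = 0.131988] × [0.150779] = 0.019901
Prior × likelihood for each component:
  P(Z=1)·L_1 = 0.67 × 0.103652 = 0.0694465
  P(Z=2)·L_2 = 0.33 × 0.019901 = 0.00656735
Evidence: 0.0694465 + 0.00656735 = 0.0760139
Responsibility of Cluster 2: 0.00656735 / 0.0760139 ≈ 0.0864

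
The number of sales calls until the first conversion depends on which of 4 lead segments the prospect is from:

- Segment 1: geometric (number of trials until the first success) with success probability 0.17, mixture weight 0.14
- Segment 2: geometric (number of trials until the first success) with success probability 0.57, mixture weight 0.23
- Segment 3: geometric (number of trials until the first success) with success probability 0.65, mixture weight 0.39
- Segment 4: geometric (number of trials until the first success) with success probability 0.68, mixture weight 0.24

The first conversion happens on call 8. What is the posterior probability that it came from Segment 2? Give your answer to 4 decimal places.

0.0507

P(component k | x) = π_k·f_k(x) / marginal(x), where marginal(x) = Σ_j π_j·f_j(x).
Component likelihoods at x = 8:
  p_1 = 0.17·(1−0.17)^7 = 0.17·0.271361 = 0.0461313
  p_2 = 0.57·(1−0.57)^7 = 0.57·0.00271819 = 0.00154937
  p_3 = 0.65·(1−0.65)^7 = 0.65·0.000643393 = 0.000418205
  p_4 = 0.68·(1−0.68)^7 = 0.68·0.000343597 = 0.000233646
Weight by the priors:
  π_1·p_1 = 0.14 × 0.0461313 = 0.00645838
  π_2·p_2 = 0.23 × 0.00154937 = 0.000356354
  π_3·p_3 = 0.39 × 0.000418205 = 0.0001631
  π_4·p_4 = 0.24 × 0.000233646 = 5.60751e-05
Sum: 0.00645838 + 0.000356354 + 0.0001631 + 5.60751e-05 = 0.00703391
P(Segment 2 | x) = 0.000356354 / 0.00703391 ≈ 0.0507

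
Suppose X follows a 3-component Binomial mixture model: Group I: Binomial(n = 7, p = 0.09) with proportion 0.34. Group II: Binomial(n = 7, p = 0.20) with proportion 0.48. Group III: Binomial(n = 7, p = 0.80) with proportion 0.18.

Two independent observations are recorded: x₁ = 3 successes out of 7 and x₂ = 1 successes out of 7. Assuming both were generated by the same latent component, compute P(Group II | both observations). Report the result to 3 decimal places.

0.905

Posterior ∝ prior × likelihood, so P(k | x) ∝ w_k f_k(x); normalise over all components.
Since both observations come from the same component, the likelihood for component k is f_k(x₁)·f_k(x₂).
  f_I = [C(7,3)·0.09^3·0.91^4 = 35·0.000729·0.68575 = 0.0174969] × [0.357758] = 0.00625965
  f_II = [C(7,3)·0.20^3·0.80^4 = 35·0.008·0.4096 = 0.114688] × [0.367002] = 0.0420907
  f_III = [C(7,3)·0.80^3·0.20^4 = 35·0.512·0.0016 = 0.028672] × [0.0003584] = 1.0276e-05
Multiply by the mixture weights:
  w_I·f_I = 0.34 × 0.00625965 = 0.00212828
  w_II·f_II = 0.48 × 0.0420907 = 0.0202035
  w_III·f_III = 0.18 × 1.0276e-05 = 1.84969e-06
Evidence: 0.00212828 + 0.0202035 + 1.84969e-06 = 0.0223337
P(Group II | x₁,x₂) = 0.0202035 / 0.0223337 ≈ 0.905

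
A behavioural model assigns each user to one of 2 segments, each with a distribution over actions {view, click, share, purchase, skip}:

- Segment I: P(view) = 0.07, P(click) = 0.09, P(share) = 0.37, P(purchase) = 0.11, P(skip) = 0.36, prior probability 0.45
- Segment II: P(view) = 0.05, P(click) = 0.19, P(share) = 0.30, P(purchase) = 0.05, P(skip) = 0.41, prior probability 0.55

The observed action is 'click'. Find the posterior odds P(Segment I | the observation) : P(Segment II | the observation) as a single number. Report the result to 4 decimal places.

0.3876

Only the two components matter; the odds are (w_i f_i(x)) / (w_j f_j(x)).
Categorical probabilities:
  p_I = 0.09
  p_II = 0.19
Posterior odds = (w_I·p_I) / (w_II·p_II) = (0.45·0.09) / (0.55·0.19) = 0.0405 / 0.1045 ≈ 0.3876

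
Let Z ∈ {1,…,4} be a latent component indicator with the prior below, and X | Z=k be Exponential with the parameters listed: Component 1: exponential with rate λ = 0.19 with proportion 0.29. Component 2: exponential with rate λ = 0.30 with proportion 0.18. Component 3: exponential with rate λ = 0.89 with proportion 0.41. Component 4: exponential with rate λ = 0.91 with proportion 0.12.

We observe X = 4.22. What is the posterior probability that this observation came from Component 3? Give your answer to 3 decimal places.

P(component k | x) = π_k·f_k(x) / marginal(x), where marginal(x) = Σ_j π_j·f_j(x).
Evaluate each component's likelihood at the observed value:
  L_1 = 0.19·e^(−0.19·4.22) = 0.19·e^(−0.8018) = 0.085219
  L_2 = 0.30·e^(−0.30·4.22) = 0.30·e^(−1.2660) = 0.0845872
  L_3 = 0.89·e^(−0.89·4.22) = 0.89·e^(−3.7558) = 0.0208097
  L_4 = 0.91·e^(−0.91·4.22) = 0.91·e^(−3.8402) = 0.0195553
Prior × likelihood for each component:
  π_1·L_1 = 0.29 × 0.085219 = 0.0247135
  π_2·L_2 = 0.18 × 0.0845872 = 0.0152257
  π_3·L_3 = 0.41 × 0.0208097 = 0.008532
  π_4·L_4 = 0.12 × 0.0195553 = 0.00234663
Sum: 0.0247135 + 0.0152257 + 0.008532 + 0.00234663 = 0.0508178
So the posterior for Component 3 is 0.008532 / 0.0508178 ≈ 0.168.

0.168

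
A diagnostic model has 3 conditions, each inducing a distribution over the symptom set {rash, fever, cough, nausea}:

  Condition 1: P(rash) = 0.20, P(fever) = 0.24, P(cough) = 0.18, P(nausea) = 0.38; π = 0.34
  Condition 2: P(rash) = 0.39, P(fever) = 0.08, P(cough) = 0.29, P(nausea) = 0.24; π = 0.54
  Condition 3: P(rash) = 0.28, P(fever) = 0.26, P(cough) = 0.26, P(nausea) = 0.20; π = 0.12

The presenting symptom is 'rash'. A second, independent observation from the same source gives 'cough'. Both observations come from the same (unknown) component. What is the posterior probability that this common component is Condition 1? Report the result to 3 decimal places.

P(component k | x) = w_k·f_k(x) / marginal(x), where marginal(x) = Σ_j w_j·f_j(x).
Since both observations come from the same component, the likelihood for component k is f_k(x₁)·f_k(x₂).
  L_1 = [P(rash | comp) = 0.20] × [0.18] = 0.036
  L_2 = [P(rash | comp) = 0.39] × [0.29] = 0.1131
  L_3 = [P(rash | comp) = 0.28] × [0.26] = 0.0728
Weight by the priors:
  w_1·L_1 = 0.34 × 0.036 = 0.01224
  w_2·L_2 = 0.54 × 0.1131 = 0.061074
  w_3·L_3 = 0.12 × 0.0728 = 0.008736
Denominator: 0.01224 + 0.061074 + 0.008736 = 0.08205
P(Condition 1 | x₁, x₂) ≈ 0.149

0.149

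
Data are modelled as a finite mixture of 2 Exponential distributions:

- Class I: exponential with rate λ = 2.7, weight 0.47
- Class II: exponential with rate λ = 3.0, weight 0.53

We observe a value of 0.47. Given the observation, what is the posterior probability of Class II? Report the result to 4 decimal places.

The responsibility of component k is π_k f_k(x) divided by Σ_j π_j f_j(x).
Exponential densities:
  L_I = 2.7·e^(−2.7·0.47) = 2.7·e^(−1.2690) = 0.759004
  L_II = 3.0·e^(−3.0·0.47) = 3.0·e^(−1.4100) = 0.73243
Multiply by the mixture weights:
  π_I·L_I = 0.47 × 0.759004 = 0.356732
  π_II·L_II = 0.53 × 0.73243 = 0.388188
Denominator: 0.356732 + 0.388188 = 0.74492
P(Class II | data) = 0.388188 / 0.74492 ≈ 0.5211

0.5211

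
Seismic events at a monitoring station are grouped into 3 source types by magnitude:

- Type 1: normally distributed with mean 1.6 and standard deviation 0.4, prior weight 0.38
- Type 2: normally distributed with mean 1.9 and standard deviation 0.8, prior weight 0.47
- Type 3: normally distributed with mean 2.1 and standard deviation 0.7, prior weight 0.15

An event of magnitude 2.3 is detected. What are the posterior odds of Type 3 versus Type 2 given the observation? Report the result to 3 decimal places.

Since P(k|x) ∝ π_k f_k(x), the posterior odds are π_i f_i(x) / (π_j f_j(x)).
Evaluate each component's likelihood at the observed value:
  p_1 = 0.215693
  p_2 = 0.440082
  p_3 = 0.547124
0.0820686 / 0.206838 ≈ 0.397

0.397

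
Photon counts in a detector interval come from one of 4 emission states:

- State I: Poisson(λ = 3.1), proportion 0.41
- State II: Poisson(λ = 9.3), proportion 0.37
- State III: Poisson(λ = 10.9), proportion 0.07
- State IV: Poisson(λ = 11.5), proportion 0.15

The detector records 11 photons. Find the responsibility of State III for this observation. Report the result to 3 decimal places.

The responsibility of component k is π_k f_k(x) divided by Σ_j π_j f_j(x).
Poisson probabilities:
  p_I = 0.000286754
  p_II = 0.10309
  p_III = 0.119323
  p_IV = 0.118068
Multiply by the mixture weights:
  π_I·p_I = 0.41 × 0.000286754 = 0.000117569
  π_II·p_II = 0.37 × 0.10309 = 0.0381434
  π_III·p_III = 0.07 × 0.119323 = 0.00835264
  π_IV·p_IV = 0.15 × 0.118068 = 0.0177103
Denominator: 0.000117569 + 0.0381434 + 0.00835264 + 0.0177103 = 0.0643239
P(State III | the observation) ≈ 0.130

0.130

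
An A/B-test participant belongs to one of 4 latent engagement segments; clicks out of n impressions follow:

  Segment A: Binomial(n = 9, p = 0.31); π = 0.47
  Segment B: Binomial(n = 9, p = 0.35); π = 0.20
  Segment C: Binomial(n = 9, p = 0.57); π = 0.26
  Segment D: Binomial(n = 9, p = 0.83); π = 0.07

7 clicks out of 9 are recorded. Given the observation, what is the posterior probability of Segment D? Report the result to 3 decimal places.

0.342

Apply Bayes' rule: the posterior for each component is proportional to its prior times its likelihood at x.
Evaluate each component's likelihood at the observed value:
  f_A = 0.00471555
  f_B = 0.00978601
  f_C = 0.130126
  f_D = 0.282323
Weight by the priors:
  π_A·f_A = 0.47 × 0.00471555 = 0.00221631
  π_B·f_B = 0.20 × 0.00978601 = 0.0019572
  π_C·f_C = 0.26 × 0.130126 = 0.0338327
  π_D·f_D = 0.07 × 0.282323 = 0.0197626
Marginal: 0.00221631 + 0.0019572 + 0.0338327 + 0.0197626 = 0.0577689
P(Segment D | data) ≈ 0.342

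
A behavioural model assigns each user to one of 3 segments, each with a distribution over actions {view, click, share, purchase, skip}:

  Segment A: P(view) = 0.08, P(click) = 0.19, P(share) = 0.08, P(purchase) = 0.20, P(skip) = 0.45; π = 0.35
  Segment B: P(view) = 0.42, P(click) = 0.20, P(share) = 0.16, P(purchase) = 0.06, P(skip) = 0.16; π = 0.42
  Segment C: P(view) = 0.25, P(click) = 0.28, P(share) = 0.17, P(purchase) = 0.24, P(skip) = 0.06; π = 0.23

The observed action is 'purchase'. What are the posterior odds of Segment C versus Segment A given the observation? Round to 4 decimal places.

0.7886

Only the two components matter; the odds are (π_i f_i(x)) / (π_j f_j(x)).
Categorical probabilities:
  L_A = P(purchase | comp) = 0.20
  L_B = P(purchase | comp) = 0.06
  L_C = P(purchase | comp) = 0.24
0.0552 / 0.07 ≈ 0.7886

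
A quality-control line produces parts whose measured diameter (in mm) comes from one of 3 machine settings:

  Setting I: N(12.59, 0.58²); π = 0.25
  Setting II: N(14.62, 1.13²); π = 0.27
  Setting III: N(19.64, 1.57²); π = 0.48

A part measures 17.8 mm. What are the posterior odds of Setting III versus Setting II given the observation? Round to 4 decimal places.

33.7672

The posterior odds equal the prior odds times the likelihood ratio: (π_i/π_j)·(f_i(x)/f_j(x)).
Evaluate each component's likelihood at the observed value:
  p_I = 2.06958e-18
  p_II = 0.00673187
  p_III = 0.127866
Posterior odds = (π_III·p_III) / (π_II·p_II) = (0.48·0.127866) / (0.27·0.00673187) = 0.0613754 / 0.0018176 ≈ 33.7672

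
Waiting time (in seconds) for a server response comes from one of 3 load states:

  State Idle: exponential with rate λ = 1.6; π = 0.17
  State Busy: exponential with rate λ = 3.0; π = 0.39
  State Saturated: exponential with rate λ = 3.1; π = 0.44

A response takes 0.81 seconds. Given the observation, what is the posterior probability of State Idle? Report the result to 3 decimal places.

0.258

By Bayes' theorem, P(k | x) = w_k f_k(x) / Σ_j w_j f_j(x).
Exponential densities:
  L_Idle = 0.437799
  L_Busy = 0.26411
  L_Saturated = 0.25168
Prior × likelihood for each component:
  w_Idle·L_Idle = 0.17 × 0.437799 = 0.0744258
  w_Busy·L_Busy = 0.39 × 0.26411 = 0.103003
  w_Saturated·L_Saturated = 0.44 × 0.25168 = 0.110739
Marginal: 0.0744258 + 0.103003 + 0.110739 = 0.288168
Responsibility of State Idle: 0.0744258 / 0.288168 ≈ 0.258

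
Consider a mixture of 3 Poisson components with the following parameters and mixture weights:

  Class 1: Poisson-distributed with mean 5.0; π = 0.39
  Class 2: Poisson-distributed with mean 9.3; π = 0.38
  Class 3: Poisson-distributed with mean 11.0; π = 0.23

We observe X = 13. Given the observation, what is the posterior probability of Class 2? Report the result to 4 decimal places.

0.4989

Posterior ∝ prior × likelihood, so P(k | x) ∝ w_k f_k(x); normalise over all components.
Evaluate each component's likelihood at the observed value:
  f_1 = e^(−5.0)·5.0^13/13! = 0.00132086
  f_2 = e^(−9.3)·9.3^13/13! = 0.0571557
  f_3 = e^(−11.0)·11.0^13/13! = 0.0925945
Multiply by the mixture weights:
  w_1·f_1 = 0.39 × 0.00132086 = 0.000515136
  w_2·f_2 = 0.38 × 0.0571557 = 0.0217192
  w_3·f_3 = 0.23 × 0.0925945 = 0.0212967
Evidence: 0.000515136 + 0.0217192 + 0.0212967 = 0.043531
P(Class 2 | data) = 0.0217192 / 0.043531 ≈ 0.4989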